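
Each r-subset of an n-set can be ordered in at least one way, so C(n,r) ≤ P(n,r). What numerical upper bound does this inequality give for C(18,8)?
1,764,322,560

Explanation: P(18,8) = 18·17·16·15·14·13·12·11 = 1,764,322,560, so C(18,8) ≤ 1,764,322,560. (The bound is loose by a factor of 8! = 40,320: C(18,8) = 1,764,322,560/40,320 = 43,758.)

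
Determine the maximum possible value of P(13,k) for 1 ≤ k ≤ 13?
6,227,020,800
P(13,k) increases in k, so maximum at k = 13: 13! = 6,227,020,800.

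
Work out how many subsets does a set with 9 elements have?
Each element can be included or excluded: 2^9 = 512.

Answer: 512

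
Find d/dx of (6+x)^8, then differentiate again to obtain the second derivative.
56(6+x)^6
First derivative: 8(6+x)^{7}. Second derivative: 8·7·(6+x)^{6} = 56(6+x)^{6}.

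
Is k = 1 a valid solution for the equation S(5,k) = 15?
No

S(5,1) = 1·S(4,1) + S(4,0) = 1·1 + 0 = 1, which does not equal 15.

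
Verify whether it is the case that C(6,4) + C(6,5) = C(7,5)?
Pascal's identity: LHS = 15 + 6 = 21; RHS = C(7,5) = 21. Both sides agree, so the statement holds.

Answer: True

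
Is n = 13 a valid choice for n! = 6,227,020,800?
Yes
13! = 13·12! = 13·479,001,600 = 6,227,020,800, which equals 6,227,020,800.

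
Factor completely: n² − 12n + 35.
Seek roots whose sum is 12 and product is 35: (5, 7). So n² − 12n + 35 = (n − 5)(n − 7).
Final answer: (n − 5)(n − 7)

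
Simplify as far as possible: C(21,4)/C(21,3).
9/2

Explanation: C(n,k+1)/C(n,k) = (n−k)/(k+1). Here (21−3)/(3+1) = 18/4 = 9/2.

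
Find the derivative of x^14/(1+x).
(14x^13(1+x) - x^14)/(1+x)²
Quotient rule: [14x^{13}(1+x) - x^14]/(1+x)².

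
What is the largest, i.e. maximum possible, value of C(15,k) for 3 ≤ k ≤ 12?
6,435

Explanation: C(15,k) is maximised at the centre of the row: C(15,7) = 6,435.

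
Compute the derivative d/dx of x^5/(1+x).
(5x^4(1+x) - x^5)/(1+x)²

Quotient rule: [5x^{4}(1+x) - x^5]/(1+x)².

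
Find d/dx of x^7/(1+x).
Quotient rule: [7x^{6}(1+x) - x^7]/(1+x)².

Answer: (7x^6(1+x) - x^7)/(1+x)²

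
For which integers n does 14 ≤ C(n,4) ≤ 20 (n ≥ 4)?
6

Solution: C(5,4)=5; C(6,4)=15; C(7,4)=35. So valid n = 6.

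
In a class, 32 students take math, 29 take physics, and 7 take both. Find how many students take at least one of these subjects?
54
|A∪B| = |A|+|B|-|A∩B| = 32+29-7 = 54.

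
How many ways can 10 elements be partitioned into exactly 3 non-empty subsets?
9,330

This equals S(10,3), the Stirling number of the 2nd kind.
Using the Stirling recurrence: S(n,k) = k·S(n-1,k) + S(n-1,k-1)
S(10,3) = 3·S(9,3) + S(9,2)
         = 3·3025 + 255
         = 9075 + 255
         = 9,330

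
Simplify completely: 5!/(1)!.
This equals 5×4×...×2 = 120.
Final answer: 120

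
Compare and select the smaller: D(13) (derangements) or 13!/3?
13!/3

D(13) = (13-1)·[D(12) + D(11)] = 12·[176,214,841 + 14,684,570] = 2,290,792,932; 13!/3 = 6,227,020,800/3 = 2,075,673,600.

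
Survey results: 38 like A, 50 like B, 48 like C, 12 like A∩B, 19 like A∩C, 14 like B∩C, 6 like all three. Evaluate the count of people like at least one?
97

|A∪B∪C| = 38+50+48-12-19-14+6 = 97.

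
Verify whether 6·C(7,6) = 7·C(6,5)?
Absorption identity k·C(n,k) = n·C(n-1,k-1). LHS = 6·7 = 42; RHS = 7·6 = 42.
Final answer: True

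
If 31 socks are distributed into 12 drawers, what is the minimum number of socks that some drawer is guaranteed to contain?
3
Pigeonhole: ⌈31/12⌉ = 3.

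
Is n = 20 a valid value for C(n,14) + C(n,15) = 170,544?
C(20,14) + C(20,15) = 38,760 + 15,504 = 54,264, which does not equal 170,544.
Final answer: No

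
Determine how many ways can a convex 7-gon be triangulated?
42

Working:
Using the Catalan number formula: C_n = C(2n, n) / (n+1)
C_5 = C(10, 5) / (5+1)
     = 252 / 6
     = 42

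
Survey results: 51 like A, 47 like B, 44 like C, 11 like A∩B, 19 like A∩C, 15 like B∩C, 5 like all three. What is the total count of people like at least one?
102

|A∪B∪C| = 51+47+44-11-19-15+5 = 102.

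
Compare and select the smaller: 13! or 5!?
13!=6,227,020,800, 5!=120. 13! > 5!.
Final answer: 5!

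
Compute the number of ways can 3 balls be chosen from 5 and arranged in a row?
60

Solution: P(5,3) = 5!/(5-3)! = 60.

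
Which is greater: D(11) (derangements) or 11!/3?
D(11)
D(11) = (11-1)·[D(10) + D(9)] = 10·[1,334,961 + 133,496] = 14,684,570; 11!/3 = 39,916,800/3 = 13,305,600.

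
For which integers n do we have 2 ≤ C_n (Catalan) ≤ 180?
2, 3, 4, 5, 6
C_1=1; C_2=2; C_3=5; C_4=14; C_5=42; C_6=132; C_7=429. So valid n = 2, 3, 4, 5, 6.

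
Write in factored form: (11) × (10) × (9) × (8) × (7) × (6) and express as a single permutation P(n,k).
P(11,6) = 11!/(5)!

Explanation: Product of 6 consecutive descending integers starting at 11: P(11,6) = 11!/5! = 332,640.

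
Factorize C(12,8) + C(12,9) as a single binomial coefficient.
By Pascal's identity: C(12,8) + C(12,9) = C(13,9) = 715.

Answer: C(13,9)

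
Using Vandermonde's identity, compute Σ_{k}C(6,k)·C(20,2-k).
= C(6+20,2) = C(26,2) = 325.

Answer: 325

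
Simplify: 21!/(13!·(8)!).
203,490

Solution: This is C(21,13) = 203,490.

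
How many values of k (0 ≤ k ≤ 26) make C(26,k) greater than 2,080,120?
9

Solution: Row 26 is unimodal and symmetric about k=26/2. C(26,8)=1,562,275 ≤ 2,080,120; C(26,9)=3,124,550 > 2,080,120; by symmetry C(26,k) > 2,080,120 for k = 9..17. That's 17 - 9 + 1 = 9 values.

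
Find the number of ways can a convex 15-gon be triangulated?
742,900
Using the Catalan number formula: C_n = C(2n, n) / (n+1)
C_13 = C(26, 13) / (13+1)
     = 10400600 / 14
     = 742,900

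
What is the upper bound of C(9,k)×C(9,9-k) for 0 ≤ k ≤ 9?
15,876
C(9,k)·C(9,9-k) = C(9,k)², maximised at the centre k = 4: C(9,4)² = 15,876.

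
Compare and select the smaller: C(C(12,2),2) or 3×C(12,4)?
3×C(12,4)

Reasoning: C(C(12,2),2)=2,145, 3×C(12,4)=1,485.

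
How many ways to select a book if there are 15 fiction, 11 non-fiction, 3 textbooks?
29

By the addition principle: 15 + 11 + 3 = 29.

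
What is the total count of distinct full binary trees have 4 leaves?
5

Working:
Using the Catalan number formula: C_n = C(2n, n) / (n+1)
C_3 = C(6, 3) / (3+1)
     = 20 / 4
     = 5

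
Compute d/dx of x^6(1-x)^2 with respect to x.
Product rule: 6x^{5}(1-x)^{2} + x^6·(-2)(1-x)^{1}.

Answer: 6x^5(1-x)^2 - 2x^6(1-x)^1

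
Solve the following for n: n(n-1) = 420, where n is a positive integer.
21

Working:
n² − n − 420 = 0, so n = (1 ± √(1 + 4·420))/2 = (1 ± √1,681)/2 = (1 ± 41)/2, i.e. n = 21 or n = -20. Taking the positive root, n = 21 (check: 21×20 = 420).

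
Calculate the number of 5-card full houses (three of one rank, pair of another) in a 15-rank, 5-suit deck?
Triple rank: 15. Triple suits: C(5,3)=10. Pair rank: 14. Pair suits: C(5,2)=10. Total: 21,000.

Answer: 21,000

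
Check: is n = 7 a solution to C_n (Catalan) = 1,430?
No
C_7 = C(14,7)/(7+1) = 3,432/8 = 429, which does not equal 1,430.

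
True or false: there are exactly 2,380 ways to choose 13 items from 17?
True

Reasoning: C(17,13) = 2,380.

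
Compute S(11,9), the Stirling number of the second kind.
Using the Stirling recurrence: S(n,k) = k·S(n-1,k) + S(n-1,k-1)
S(11,9) = 9·S(10,9) + S(10,8)
         = 9·45 + 750
         = 405 + 750
         = 1,155

Answer: 1,155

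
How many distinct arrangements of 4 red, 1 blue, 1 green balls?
30

Reasoning: Multinomial: 6!/(4! × 1! × 1!) = 30.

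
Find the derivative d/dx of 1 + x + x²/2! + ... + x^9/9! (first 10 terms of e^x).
1 + x + x²/2! + ... + x^8/8!

Solution: Differentiating term by term gives the first 9 terms of e^x.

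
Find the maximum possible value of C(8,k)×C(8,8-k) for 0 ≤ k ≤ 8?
4,900

Reasoning: C(8,k)·C(8,8-k) = C(8,k)², maximised at the centre k = 4: C(8,4)² = 4,900.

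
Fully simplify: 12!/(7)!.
95,040

Working:
This equals 12×11×...×8 = 95,040.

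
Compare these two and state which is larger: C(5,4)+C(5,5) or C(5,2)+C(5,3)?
C(5,2)+C(5,3)

Working:
First=6, Second=20.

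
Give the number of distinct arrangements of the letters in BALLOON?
Word has 7 letters (B=1, A=1, L=2, O=2, N=1). Arrangements: 7!/Π(k!) = 1,260.
Final answer: 1,260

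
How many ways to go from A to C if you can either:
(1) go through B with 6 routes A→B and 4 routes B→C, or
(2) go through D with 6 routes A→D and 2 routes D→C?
36

Route via B: 6×4=24. Route via D: 6×2=12. Total: 36.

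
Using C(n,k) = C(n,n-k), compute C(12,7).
792

Explanation: C(12,7) = C(12,5) = 792.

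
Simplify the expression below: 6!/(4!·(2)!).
15

Solution: This is C(6,4) = 15.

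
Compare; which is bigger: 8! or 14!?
14!

Reasoning: 8!=40,320, 14!=87,178,291,200. 14! > 8!.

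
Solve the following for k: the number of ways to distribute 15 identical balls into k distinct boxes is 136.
3

Stars and bars: the count is C(15+k−1, k−1), increasing in k. k=2: C(16,1) = 16, k=3: C(17,2) = 136 ✓. So k = 3.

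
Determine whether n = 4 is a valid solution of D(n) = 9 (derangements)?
D(4) = (4-1)·[D(3) + D(2)] = 3·[2 + 1] = 9, which equals 9.

Answer: Yes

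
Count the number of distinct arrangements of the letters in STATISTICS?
Word has 10 letters (S=3, T=3, A=1, I=2, C=1). Arrangements: 10!/Π(k!) = 50,400.
Final answer: 50,400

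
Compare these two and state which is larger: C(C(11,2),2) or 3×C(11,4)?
C(C(11,2),2)

C(C(11,2),2)=1,485, 3×C(11,4)=990.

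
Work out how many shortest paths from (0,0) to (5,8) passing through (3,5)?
560

To (3,5): C(8,3)=56. From there: C(5,2)=10. Total: 560.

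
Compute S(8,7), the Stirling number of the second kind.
28

Solution: Using the Stirling recurrence: S(n,k) = k·S(n-1,k) + S(n-1,k-1)
S(8,7) = 7·S(7,7) + S(7,6)
         = 7·1 + 21
         = 7 + 21
         = 28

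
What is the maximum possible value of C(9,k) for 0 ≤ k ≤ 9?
126

Working:
Maximum at k = 4 or k = 5: C(9,4) = 126.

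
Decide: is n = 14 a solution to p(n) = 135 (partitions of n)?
Yes

Pentagonal recurrence p(n) = p(n−1) + p(n−2) − p(n−5) − p(n−7) + …: p(14) = p(13) + p(12) − p(9) − p(7) + p(2) = 101 + 77 − 30 − 15 + 2 = 135, which equals 135.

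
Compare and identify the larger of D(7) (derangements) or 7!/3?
D(7)

Explanation: D(7) = (7-1)·[D(6) + D(5)] = 6·[265 + 44] = 1,854; 7!/3 = 5,040/3 = 1,680.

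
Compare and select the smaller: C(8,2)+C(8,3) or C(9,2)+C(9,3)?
First=84, Second=120.

Answer: C(8,2)+C(8,3)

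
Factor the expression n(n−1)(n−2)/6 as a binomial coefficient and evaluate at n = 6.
C(n,3); C(6,3) = 20

Working:
n(n−1)(n−2)/6 = n!/(3!(n−3)!) = C(n,3). At n = 6: C(6,3) = 20.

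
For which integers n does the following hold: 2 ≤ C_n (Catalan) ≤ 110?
C_1=1; C_2=2; C_3=5; C_4=14; C_5=42; C_6=132. So valid n = 2, 3, 4, 5.
Final answer: 2, 3, 4, 5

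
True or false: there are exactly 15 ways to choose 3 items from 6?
False

Solution: C(6,3) = 20 ≠ 15.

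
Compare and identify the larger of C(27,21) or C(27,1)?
C(27,21)

C(27,21)=296,010, C(27,1)=27.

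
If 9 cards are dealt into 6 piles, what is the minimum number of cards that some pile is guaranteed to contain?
2

Reasoning: Pigeonhole: ⌈9/6⌉ = 2.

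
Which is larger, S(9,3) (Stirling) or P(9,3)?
S(9,3)

Reasoning: S(9,3) = 3·S(8,3) + S(8,2) = 3·966 + 127 = 3,025; P(9,3) = 504.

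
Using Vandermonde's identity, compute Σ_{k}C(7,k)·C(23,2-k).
435
= C(7+23,2) = C(30,2) = 435.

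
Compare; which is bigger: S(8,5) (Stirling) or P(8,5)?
P(8,5)

Solution: S(8,5) = 5·S(7,5) + S(7,4) = 5·140 + 350 = 1,050; P(8,5) = 6,720.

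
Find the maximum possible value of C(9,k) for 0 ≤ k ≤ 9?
126

Explanation: Maximum at k = 4 or k = 5: C(9,4) = 126.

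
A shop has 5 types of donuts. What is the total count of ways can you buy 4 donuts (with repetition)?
70

Reasoning: Stars and bars: C(4+5-1, 4) = C(8, 4) = 70.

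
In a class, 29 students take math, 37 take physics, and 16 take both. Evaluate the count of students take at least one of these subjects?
50

|A∪B| = |A|+|B|-|A∩B| = 29+37-16 = 50.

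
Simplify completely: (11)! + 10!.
43,545,600

Reasoning: (11)! + 10! = (11)·10! + 10! = (11+1)·10! = 12·10! = 43,545,600.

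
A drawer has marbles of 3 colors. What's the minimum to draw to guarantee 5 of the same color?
Worst case: 4 of each = 12. One more: 13.
Final answer: 13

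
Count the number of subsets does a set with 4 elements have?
16

Solution: Each element can be included or excluded: 2^4 = 16.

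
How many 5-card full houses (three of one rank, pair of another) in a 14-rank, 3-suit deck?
546

Working:
Triple rank: 14. Triple suits: C(3,3)=1. Pair rank: 13. Pair suits: C(3,2)=3. Total: 546.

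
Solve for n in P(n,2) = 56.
8

Explanation: P(n,2) = n(n−1) is increasing in n; n(n−1) ≈ (n−0.5)^2 = 56 gives n ≈ 8.0. Check: P(6,2) = 30, P(7,2) = 42, P(8,2) = 56 ✓. So n = 8.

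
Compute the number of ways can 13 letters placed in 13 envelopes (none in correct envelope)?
2,290,792,932

Using D(n) = (n-1)[D(n-1) + D(n-2)]:
D(13) = (13-1) × [D(12) + D(11)]
      = 12 × [176214841 + 14684570]
      = 12 × 190899411
      = 2,290,792,932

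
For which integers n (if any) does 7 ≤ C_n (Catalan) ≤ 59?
4, 5

Reasoning: C_3=5; C_4=14; C_5=42; C_6=132. So valid n = 4, 5.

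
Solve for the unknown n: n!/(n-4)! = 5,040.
10

Working:
n!/(n-4)! = n×(n-1)×(n-2)×(n-3), a product of 4 consecutive integers ≈ (n−1.5)^4. 5,040^(1/4) + 1.5 ≈ 9.9; check n = 10: 10×9×8×7 = 5,040 ✓. So n = 10.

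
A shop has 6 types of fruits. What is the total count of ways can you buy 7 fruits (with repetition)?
Stars and bars: C(7+6-1, 7) = C(12, 7) = 792.
Final answer: 792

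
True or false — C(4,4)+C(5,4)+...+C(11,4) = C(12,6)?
Hockey stick identity gives Σ = C(12,5) = 792; RHS C(12,6) = 924.

Answer: False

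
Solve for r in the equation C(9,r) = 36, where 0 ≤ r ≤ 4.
C(9,r) is increasing for 0 ≤ r ≤ 4. Stepping up (C(9,r+1) = C(9,r)·(9−r)/(r+1)): C(9,1) = 9, C(9,2) = 36 ✓. So r = 2.
Final answer: 2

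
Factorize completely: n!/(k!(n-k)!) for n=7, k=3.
C(7,3) = 35

Explanation: This is the binomial coefficient C(7,3) = 35.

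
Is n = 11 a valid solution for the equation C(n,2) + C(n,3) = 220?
Yes

C(11,2) + C(11,3) = 55 + 165 = 220, which equals 220.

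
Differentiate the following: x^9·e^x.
(9x^8 + x^9)e^x
Product rule: d/dx[x^9]·e^x + x^9·d/dx[e^x] = 9x^{8}e^x + x^9e^x.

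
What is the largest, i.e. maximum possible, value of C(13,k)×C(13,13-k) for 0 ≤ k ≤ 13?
2,944,656
C(13,k)·C(13,13-k) = C(13,k)², maximised at the centre k = 6: C(13,6)² = 2,944,656.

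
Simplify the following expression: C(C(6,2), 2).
105

C(6,2) = 15, then C(15, 2) = 105.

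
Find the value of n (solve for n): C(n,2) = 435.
30

Solution: C(n,2) = n(n−1)/2! is increasing in n, and n(n−1) = 2!·435 = 870 ≈ (n−0.5)^2 gives n ≈ 30.0. Check: C(28,2) = 378, C(29,2) = 406, C(30,2) = 435 ✓. So n = 30.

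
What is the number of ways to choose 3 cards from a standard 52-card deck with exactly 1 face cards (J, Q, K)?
9,360

Explanation: 12 face cards and 40 non-face cards: C(12,1) × C(40,2) = 12 × 780 = 9,360.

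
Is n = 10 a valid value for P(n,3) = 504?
No
P(10,3) = 10·9·8 = 720, which does not equal 504.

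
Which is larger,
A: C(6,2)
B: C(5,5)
A=C(6,2)=15, B=C(5,5)=1.
Final answer: A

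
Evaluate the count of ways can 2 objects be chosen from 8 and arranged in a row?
56

P(8,2) = 8!/(8-2)! = 56.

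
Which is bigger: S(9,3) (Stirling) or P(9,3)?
S(9,3)

S(9,3) = 3·S(8,3) + S(8,2) = 3·966 + 127 = 3,025; P(9,3) = 504.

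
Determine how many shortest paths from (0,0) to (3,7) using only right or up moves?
Choose 3 rights from 10 moves: C(10,3) = 120.

Answer: 120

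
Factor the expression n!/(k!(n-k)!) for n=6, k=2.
C(6,2) = 15

This is the binomial coefficient C(6,2) = 15.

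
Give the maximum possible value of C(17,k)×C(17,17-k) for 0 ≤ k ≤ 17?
590,976,100

C(17,k)·C(17,17-k) = C(17,k)², maximised at the centre k = 8: C(17,8)² = 590,976,100.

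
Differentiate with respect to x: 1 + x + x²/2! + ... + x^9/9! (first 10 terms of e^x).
1 + x + x²/2! + ... + x^8/8!

Reasoning: Differentiating term by term gives the first 9 terms of e^x.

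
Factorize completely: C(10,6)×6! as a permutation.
P(10,6)

Explanation: C(10,6)×6! = [10!/(6!(4)!)]×6! = 10!/(4)! = P(10,6) = 151,200.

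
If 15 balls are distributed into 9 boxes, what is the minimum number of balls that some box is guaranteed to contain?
2

Working:
Pigeonhole: ⌈15/9⌉ = 2.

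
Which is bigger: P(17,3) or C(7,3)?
P(17,3)

Working:
P(17,3)=4,080, C(7,3)=35.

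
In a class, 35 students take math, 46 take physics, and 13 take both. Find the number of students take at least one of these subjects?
68

|A∪B| = |A|+|B|-|A∩B| = 35+46-13 = 68.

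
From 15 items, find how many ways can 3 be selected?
455

Working:
C(15,3) = 15! / (3! × (15-3)!)
         = 15! / (3! × 12!)
         = 455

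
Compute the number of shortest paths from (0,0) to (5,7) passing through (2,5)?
210

Solution: To (2,5): C(7,2)=21. From there: C(5,3)=10. Total: 210.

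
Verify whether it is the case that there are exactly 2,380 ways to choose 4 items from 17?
True

Solution: C(17,4) = 2,380.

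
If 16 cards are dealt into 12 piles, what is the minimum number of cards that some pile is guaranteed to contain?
2
Pigeonhole: ⌈16/12⌉ = 2.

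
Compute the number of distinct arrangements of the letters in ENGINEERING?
277,200

Reasoning: Word has 11 letters (E=3, N=3, G=2, I=2, R=1). Arrangements: 11!/Π(k!) = 277,200.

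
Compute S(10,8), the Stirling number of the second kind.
Using the Stirling recurrence: S(n,k) = k·S(n-1,k) + S(n-1,k-1)
S(10,8) = 8·S(9,8) + S(9,7)
         = 8·36 + 462
         = 288 + 462
         = 750

Answer: 750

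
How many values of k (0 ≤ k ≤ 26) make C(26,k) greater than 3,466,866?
7

Explanation: Row 26 is unimodal and symmetric about k=26/2. C(26,9)=3,124,550 ≤ 3,466,866; C(26,10)=5,311,735 > 3,466,866; by symmetry C(26,k) > 3,466,866 for k = 10..16. That's 16 - 10 + 1 = 7 values.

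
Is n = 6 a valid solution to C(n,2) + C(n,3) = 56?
No
C(6,2) + C(6,3) = 15 + 20 = 35, which does not equal 56.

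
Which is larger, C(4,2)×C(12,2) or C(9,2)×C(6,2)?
C(9,2)×C(6,2)

Solution: C(4,2)×C(12,2)=396, C(9,2)×C(6,2)=540.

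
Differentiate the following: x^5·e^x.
(5x^4 + x^5)e^x

Solution: Product rule: d/dx[x^5]·e^x + x^5·d/dx[e^x] = 5x^{4}e^x + x^5e^x.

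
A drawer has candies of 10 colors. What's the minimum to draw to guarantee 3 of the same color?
21

Reasoning: Worst case: 2 of each = 20. One more: 21.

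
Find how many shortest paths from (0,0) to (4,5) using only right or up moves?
126

Choose 4 rights from 9 moves: C(9,4) = 126.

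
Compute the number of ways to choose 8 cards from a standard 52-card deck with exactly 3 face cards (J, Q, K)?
144,761,760

Working:
12 face cards and 40 non-face cards: C(12,3) × C(40,5) = 220 × 658,008 = 144,761,760.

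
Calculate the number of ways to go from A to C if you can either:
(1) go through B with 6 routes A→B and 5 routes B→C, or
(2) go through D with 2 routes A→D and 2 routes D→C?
Route via B: 6×5=30. Route via D: 2×2=4. Total: 34.

Answer: 34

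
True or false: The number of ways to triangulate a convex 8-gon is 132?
Triangulations of a convex 8-gon are counted by the Catalan number C_6: C_6 = C(12,6)/(6+1) = 924/7 = 132.
Final answer: True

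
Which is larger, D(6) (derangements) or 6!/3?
D(6)

Working:
D(6) = (6-1)·[D(5) + D(4)] = 5·[44 + 9] = 265; 6!/3 = 720/3 = 240.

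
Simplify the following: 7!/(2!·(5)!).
21

Working:
This is C(7,2) = 21.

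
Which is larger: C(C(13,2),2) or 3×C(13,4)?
C(C(13,2),2)

Reasoning: C(C(13,2),2)=3,003, 3×C(13,4)=2,145.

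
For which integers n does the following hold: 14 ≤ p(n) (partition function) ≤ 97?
Tabulating p(n) via p(n) = p(n−1) + p(n−2) − p(n−5) − p(n−7) + …: p(6)=11; p(7)=15; p(8)=22; p(9)=30; p(10)=42; p(11)=56; p(12)=77; p(13)=101. So valid n = 7, 8, 9, 10, 11, 12.

Answer: 7, 8, 9, 10, 11, 12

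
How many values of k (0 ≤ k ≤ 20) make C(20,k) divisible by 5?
16

Checking C(20,k) mod 5 for k = 0..20: divisible at k = 1, 2, 3, 4, 6, 7, 8, 9, 11, 12, 13, 14, 16, 17, 18, 19. That's 16 values.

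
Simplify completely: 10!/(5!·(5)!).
This is C(10,5) = 252.

Answer: 252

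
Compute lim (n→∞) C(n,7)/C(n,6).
∞

C(n,7)/C(n,6) = (n-6)/7 → ∞ as n → ∞.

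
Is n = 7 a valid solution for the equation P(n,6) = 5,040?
Yes

Working:
P(7,6) = 7·6·5·4·3·2 = 5,040, which equals 5,040.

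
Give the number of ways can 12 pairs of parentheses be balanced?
208,012
Using the Catalan number formula: C_n = C(2n, n) / (n+1)
C_12 = C(24, 12) / (12+1)
     = 2704156 / 13
     = 208,012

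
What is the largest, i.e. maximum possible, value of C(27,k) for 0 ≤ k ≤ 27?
Maximum at k = 13 or k = 14: C(27,13) = 20,058,300.
Final answer: 20,058,300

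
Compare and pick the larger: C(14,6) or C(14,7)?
C(14,7)

Explanation: C(14,6)=3,003, C(14,7)=3,432.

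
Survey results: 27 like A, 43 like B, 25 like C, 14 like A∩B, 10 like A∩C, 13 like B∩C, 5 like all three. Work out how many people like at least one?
63

|A∪B∪C| = 27+43+25-14-10-13+5 = 63.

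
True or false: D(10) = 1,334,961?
Derangements of 10 elements: D(10) = (10-1)·[D(9) + D(8)] = 9·[133,496 + 14,833] = 1,334,961.

Answer: True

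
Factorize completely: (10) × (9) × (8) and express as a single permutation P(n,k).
Product of 3 consecutive descending integers starting at 10: P(10,3) = 10!/7! = 720.

Answer: P(10,3) = 10!/(7)!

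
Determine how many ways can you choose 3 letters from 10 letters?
120

C(10,3) = 10! / (3! × (10-3)!)
         = 10! / (3! × 7!)
         = 120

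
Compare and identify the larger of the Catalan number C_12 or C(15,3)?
C_12 = C(24,12)/(12+1) = 2,704,156/13 = 208,012; C(15,3) = 455.

Answer: C_12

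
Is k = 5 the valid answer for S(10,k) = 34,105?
No

Solution: S(10,5) = 5·S(9,5) + S(9,4) = 5·6,951 + 7,770 = 42,525, which does not equal 34,105.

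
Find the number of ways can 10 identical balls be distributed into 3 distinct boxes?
66

Explanation: C(10+3-1, 3-1) = C(12, 2) = 66.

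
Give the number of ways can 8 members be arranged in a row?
40,320

Solution: Arrangements of 8 distinct objects: 8! = 40,320.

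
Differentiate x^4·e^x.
(4x^3 + x^4)e^x

Reasoning: Product rule: d/dx[x^4]·e^x + x^4·d/dx[e^x] = 4x^{3}e^x + x^4e^x.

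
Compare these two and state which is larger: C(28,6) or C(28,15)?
C(28,15)
C(28,6)=376,740, C(28,15)=37,442,160.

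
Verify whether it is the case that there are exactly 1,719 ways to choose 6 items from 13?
False

Reasoning: C(13,6) = 1,716 ≠ 1719.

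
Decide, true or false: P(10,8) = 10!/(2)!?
True

Solution: Permutation formula P(n,k) = n!/(n-k)!: 10!/2! = 3,628,800/2 = 1,814,400 = P(10,8). The statement holds.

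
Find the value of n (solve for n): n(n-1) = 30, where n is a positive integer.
6

Solution: n² − n − 30 = 0, so n = (1 ± √(1 + 4·30))/2 = (1 ± √121)/2 = (1 ± 11)/2, i.e. n = 6 or n = -5. Taking the positive root, n = 6 (check: 6×5 = 30).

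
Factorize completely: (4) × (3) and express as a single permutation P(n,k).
P(4,2) = 4!/(2)!

Product of 2 consecutive descending integers starting at 4: P(4,2) = 4!/2! = 12.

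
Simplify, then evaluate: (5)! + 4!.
(5)! + 4! = (5)·4! + 4! = (5+1)·4! = 6·4! = 144.

Answer: 144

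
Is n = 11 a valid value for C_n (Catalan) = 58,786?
Yes

C_11 = C(22,11)/(11+1) = 705,432/12 = 58,786, which equals 58,786.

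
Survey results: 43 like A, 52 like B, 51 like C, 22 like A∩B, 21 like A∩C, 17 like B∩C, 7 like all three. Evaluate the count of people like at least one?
93

|A∪B∪C| = 43+52+51-22-21-17+7 = 93.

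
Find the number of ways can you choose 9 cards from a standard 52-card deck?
C(52,9) = 3,679,075,400.
Final answer: 3,679,075,400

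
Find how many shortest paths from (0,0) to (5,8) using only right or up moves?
Choose 5 rights from 13 moves: C(13,5) = 1,287.
Final answer: 1,287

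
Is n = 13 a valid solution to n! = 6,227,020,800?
Yes

Explanation: 13! = 13·12! = 13·479,001,600 = 6,227,020,800, which equals 6,227,020,800.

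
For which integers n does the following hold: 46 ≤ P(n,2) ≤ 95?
8, 9, 10
P(7,2)=42; P(8,2)=56; P(9,2)=72; P(10,2)=90; P(11,2)=110. So valid n = 8, 9, 10.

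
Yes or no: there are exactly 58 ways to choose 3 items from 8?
C(8,3) = 56 ≠ 58.
Final answer: No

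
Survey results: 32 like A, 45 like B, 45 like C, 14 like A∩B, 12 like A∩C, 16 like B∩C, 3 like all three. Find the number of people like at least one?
83
|A∪B∪C| = 32+45+45-14-12-16+3 = 83.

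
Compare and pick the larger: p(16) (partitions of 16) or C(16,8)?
C(16,8)
Pentagonal recurrence p(n) = p(n−1) + p(n−2) − p(n−5) − p(n−7) + …: p(16) = p(15) + p(14) − p(11) − p(9) + p(4) + p(1) = 176 + 135 − 56 − 30 + 5 + 1 = 231; C(16,8) = 12,870.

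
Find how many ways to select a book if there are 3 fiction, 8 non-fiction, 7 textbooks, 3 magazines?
21

Explanation: By the addition principle: 3 + 8 + 7 + 3 = 21.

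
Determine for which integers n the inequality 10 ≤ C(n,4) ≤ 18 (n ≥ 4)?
6

Explanation: C(5,4)=5; C(6,4)=15; C(7,4)=35. So valid n = 6.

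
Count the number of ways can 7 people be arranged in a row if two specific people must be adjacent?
1,440

Treat pair as unit: (7-1)! arrangements × 2 internal orders = 1,440.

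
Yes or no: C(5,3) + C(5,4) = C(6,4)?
Pascal's identity: LHS = 10 + 5 = 15; RHS = C(6,4) = 15. Both sides agree, so the statement holds.

Answer: Yes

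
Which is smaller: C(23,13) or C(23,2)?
C(23,2)

Working:
C(23,13)=1,144,066, C(23,2)=253.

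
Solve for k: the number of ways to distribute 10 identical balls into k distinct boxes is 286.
Stars and bars: the count is C(10+k−1, k−1), increasing in k. k=2: C(11,1) = 11, k=3: C(12,2) = 66, k=4: C(13,3) = 286 ✓. So k = 4.
Final answer: 4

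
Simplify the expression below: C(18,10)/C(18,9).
9/10

Reasoning: C(n,k+1)/C(n,k) = (n−k)/(k+1). Here (18−9)/(9+1) = 9/10 = 9/10.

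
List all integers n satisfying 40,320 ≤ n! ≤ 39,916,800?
8, 9, 10, 11

Reasoning: n! is strictly increasing; 8! = 40,320 and 11! = 39,916,800, so valid n = 8, 9, 10, 11.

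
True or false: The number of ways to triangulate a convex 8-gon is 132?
True

Solution: Triangulations of a convex 8-gon are counted by the Catalan number C_6: C_6 = C(12,6)/(6+1) = 924/7 = 132.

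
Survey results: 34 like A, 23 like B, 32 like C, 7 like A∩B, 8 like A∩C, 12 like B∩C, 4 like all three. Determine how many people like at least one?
66

Working:
|A∪B∪C| = 34+23+32-7-8-12+4 = 66.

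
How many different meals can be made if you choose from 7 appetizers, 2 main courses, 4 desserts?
56

Reasoning: By the multiplication principle: 7 × 2 × 4 = 56.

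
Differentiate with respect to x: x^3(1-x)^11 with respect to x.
3x^2(1-x)^11 - 11x^3(1-x)^10

Product rule: 3x^{2}(1-x)^{11} + x^3·(-11)(1-x)^{10}.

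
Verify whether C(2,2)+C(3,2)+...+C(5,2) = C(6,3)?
True

Solution: Hockey stick identity gives Σ = C(6,3) = 20; RHS C(6,3) = 20.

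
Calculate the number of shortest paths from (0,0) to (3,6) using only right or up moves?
84

Reasoning: Choose 3 rights from 9 moves: C(9,3) = 84.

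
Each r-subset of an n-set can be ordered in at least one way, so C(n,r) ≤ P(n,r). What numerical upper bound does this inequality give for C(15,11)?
54,486,432,000

Explanation: P(15,11) = 15·14·13·12·11·10·9·8·7·6·5 = 54,486,432,000, so C(15,11) ≤ 54,486,432,000. (The bound is loose by a factor of 11! = 39,916,800: C(15,11) = 54,486,432,000/39,916,800 = 1,365.)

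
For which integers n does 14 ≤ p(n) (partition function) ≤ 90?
7, 8, 9, 10, 11, 12

Working:
Tabulating p(n) via p(n) = p(n−1) + p(n−2) − p(n−5) − p(n−7) + …: p(6)=11; p(7)=15; p(8)=22; p(9)=30; p(10)=42; p(11)=56; p(12)=77; p(13)=101. So valid n = 7, 8, 9, 10, 11, 12.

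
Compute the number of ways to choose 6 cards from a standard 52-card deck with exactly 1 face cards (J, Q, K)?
7,896,096

Reasoning: 12 face cards and 40 non-face cards: C(12,1) × C(40,5) = 12 × 658,008 = 7,896,096.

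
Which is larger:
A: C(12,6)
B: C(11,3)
A=C(12,6)=924, B=C(11,3)=165.

Answer: A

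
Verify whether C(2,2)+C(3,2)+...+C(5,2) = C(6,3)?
True

Solution: Hockey stick identity gives Σ = C(6,3) = 20; RHS C(6,3) = 20.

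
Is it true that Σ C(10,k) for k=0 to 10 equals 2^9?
False

Solution: Binomial theorem: Σ C(10,k) = (1+1)^10 = 2^10 = 1,024; RHS 2^9 = 512.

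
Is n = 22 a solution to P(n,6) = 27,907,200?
No

Working:
P(22,6) = 22·21·20·19·18·17 = 53,721,360, which does not equal 27,907,200.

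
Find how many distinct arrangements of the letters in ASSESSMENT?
75,600

Solution: Word has 10 letters (A=1, S=4, E=2, M=1, N=1, T=1). Arrangements: 10!/Π(k!) = 75,600.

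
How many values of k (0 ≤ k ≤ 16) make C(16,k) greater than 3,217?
Row 16 is unimodal and symmetric about k=16/2. C(16,4)=1,820 ≤ 3,217; C(16,5)=4,368 > 3,217; by symmetry C(16,k) > 3,217 for k = 5..11. That's 11 - 5 + 1 = 7 values.

Answer: 7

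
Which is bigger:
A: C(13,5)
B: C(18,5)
B

A=C(13,5)=1,287, B=C(18,5)=8,568.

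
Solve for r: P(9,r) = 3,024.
4

Explanation: P(9,r) = 9·8·…·(9−r+1), a product of r factors. Multiplying down from 9: 9 = 9; 9·8 = 72; 9·8·7 = 504; 9·8·7·6 = 3,024 ✓ (4 factors). So r = 4.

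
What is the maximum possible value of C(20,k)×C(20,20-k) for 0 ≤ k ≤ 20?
34,134,779,536
C(20,k)·C(20,20-k) = C(20,k)², maximised at the centre k = 10: C(20,10)² = 34,134,779,536.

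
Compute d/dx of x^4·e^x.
Product rule: d/dx[x^4]·e^x + x^4·d/dx[e^x] = 4x^{3}e^x + x^4e^x.

Answer: (4x^3 + x^4)e^x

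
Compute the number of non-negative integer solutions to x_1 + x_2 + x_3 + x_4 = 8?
165

Explanation: C(8+4-1, 4-1) = 165.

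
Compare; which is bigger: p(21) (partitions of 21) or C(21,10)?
Pentagonal recurrence p(n) = p(n−1) + p(n−2) − p(n−5) − p(n−7) + …: p(21) = p(20) + p(19) − p(16) − p(14) + p(9) + p(6) = 627 + 490 − 231 − 135 + 30 + 11 = 792; C(21,10) = 352,716.
Final answer: C(21,10)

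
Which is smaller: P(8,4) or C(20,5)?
P(8,4)

Reasoning: P(8,4)=1,680, C(20,5)=15,504.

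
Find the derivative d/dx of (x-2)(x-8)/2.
d/dx[(x-2)(x-8)] = (x-8) + (x-2) = 2x - 10. Dividing by 2 gives (2x - 10)/2.
Final answer: (2x - 10)/2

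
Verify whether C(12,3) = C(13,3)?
False

LHS = C(12,3) = 220; RHS = C(13,3) = 286. 220 ≠ 286, so the statement does not hold.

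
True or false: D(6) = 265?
Derangements of 6 elements: D(6) = (6-1)·[D(5) + D(4)] = 5·[44 + 9] = 265.

Answer: True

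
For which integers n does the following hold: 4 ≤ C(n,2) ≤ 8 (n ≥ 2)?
C(3,2)=3; C(4,2)=6; C(5,2)=10. So valid n = 4.

Answer: 4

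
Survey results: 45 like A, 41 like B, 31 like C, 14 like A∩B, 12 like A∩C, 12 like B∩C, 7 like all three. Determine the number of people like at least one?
86

|A∪B∪C| = 45+41+31-14-12-12+7 = 86.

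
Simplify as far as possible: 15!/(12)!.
2,730

Explanation: This equals 15×14×13 = 2,730.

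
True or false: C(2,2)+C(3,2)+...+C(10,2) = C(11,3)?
True

Explanation: Hockey stick identity gives Σ = C(11,3) = 165; RHS C(11,3) = 165.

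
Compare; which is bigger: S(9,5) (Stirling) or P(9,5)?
P(9,5)

Reasoning: S(9,5) = 5·S(8,5) + S(8,4) = 5·1,050 + 1,701 = 6,951; P(9,5) = 15,120.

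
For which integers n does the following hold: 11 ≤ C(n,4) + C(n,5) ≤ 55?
6

Reasoning: C(5,4)+C(5,5)=6; C(6,4)+C(6,5)=21; C(7,4)+C(7,5)=56. So valid n = 6.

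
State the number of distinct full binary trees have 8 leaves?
429
Using the Catalan number formula: C_n = C(2n, n) / (n+1)
C_7 = C(14, 7) / (7+1)
     = 3432 / 8
     = 429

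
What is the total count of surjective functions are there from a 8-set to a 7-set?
141,120

Explanation: Onto functions = 7! × S(8,7)
First compute S(8,7) via recurrence:
Using the Stirling recurrence: S(n,k) = k·S(n-1,k) + S(n-1,k-1)
S(8,7) = 7·S(7,7) + S(7,6)
         = 7·1 + 21
         = 7 + 21
         = 28
Then: 5040 × 28 = 141,120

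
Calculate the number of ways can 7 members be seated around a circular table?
Circular arrangements: (7-1)! = 720.
Final answer: 720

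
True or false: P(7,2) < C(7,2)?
False

Working:
P(7,2) = 42 and C(7,2) = 21; P(n,r) = r! × C(n,r) so P > C whenever r ≥ 2.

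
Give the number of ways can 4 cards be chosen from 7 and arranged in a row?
840

Solution: P(7,4) = 7!/(7-4)! = 840.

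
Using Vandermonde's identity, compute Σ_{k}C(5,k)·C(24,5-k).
= C(5+24,5) = C(29,5) = 118,755.

Answer: 118,755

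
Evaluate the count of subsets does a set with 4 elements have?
16

Working:
Each element can be included or excluded: 2^4 = 16.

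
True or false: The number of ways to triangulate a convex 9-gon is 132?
Triangulations of a convex 9-gon are counted by the Catalan number C_7: C_7 = C(14,7)/(7+1) = 3,432/8 = 429.

Answer: False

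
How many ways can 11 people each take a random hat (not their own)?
Using D(n) = (n-1)[D(n-1) + D(n-2)]:
D(11) = (11-1) × [D(10) + D(9)]
      = 10 × [1334961 + 133496]
      = 10 × 1468457
      = 14,684,570

Answer: 14,684,570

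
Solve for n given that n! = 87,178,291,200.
14

Working:
n! is strictly increasing. 12! = 479,001,600, 13! = 6,227,020,800, 14! = 87,178,291,200 ✓. So n = 14.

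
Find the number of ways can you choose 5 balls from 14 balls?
2,002

Explanation: C(14,5) = 14! / (5! × (14-5)!)
         = 14! / (5! × 9!)
         = 2,002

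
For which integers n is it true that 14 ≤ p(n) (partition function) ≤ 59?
7, 8, 9, 10, 11

Working:
Tabulating p(n) via p(n) = p(n−1) + p(n−2) − p(n−5) − p(n−7) + …: p(6)=11; p(7)=15; p(8)=22; p(9)=30; p(10)=42; p(11)=56; p(12)=77. So valid n = 7, 8, 9, 10, 11.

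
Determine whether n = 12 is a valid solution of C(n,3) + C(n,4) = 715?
C(12,3) + C(12,4) = 220 + 495 = 715, which equals 715.
Final answer: Yes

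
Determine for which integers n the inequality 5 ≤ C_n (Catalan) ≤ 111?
C_2=2; C_3=5; C_4=14; C_5=42; C_6=132. So valid n = 3, 4, 5.

Answer: 3, 4, 5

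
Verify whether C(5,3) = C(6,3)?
LHS = C(5,3) = 10; RHS = C(6,3) = 20. 10 ≠ 20, so the statement does not hold.
Final answer: False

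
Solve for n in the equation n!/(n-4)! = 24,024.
14

Working:
n!/(n-4)! = n×(n-1)×(n-2)×(n-3), a product of 4 consecutive integers ≈ (n−1.5)^4. 24,024^(1/4) + 1.5 ≈ 13.9; check n = 14: 14×13×12×11 = 24,024 ✓. So n = 14.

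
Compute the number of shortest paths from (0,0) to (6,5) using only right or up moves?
462
Choose 6 rights from 11 moves: C(11,6) = 462.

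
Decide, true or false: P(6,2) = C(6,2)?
False

Explanation: P(6,2) = 30 but C(6,2) = 15; they differ by a factor of 2! = 2, so the statement does not hold.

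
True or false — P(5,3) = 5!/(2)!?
True

Permutation formula P(n,k) = n!/(n-k)!: 5!/2! = 120/2 = 60 = P(5,3). The statement holds.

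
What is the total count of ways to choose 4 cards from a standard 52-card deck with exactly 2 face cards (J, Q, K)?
51,480
12 face cards and 40 non-face cards: C(12,2) × C(40,2) = 66 × 780 = 51,480.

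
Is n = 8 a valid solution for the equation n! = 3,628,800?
No
8! = 8·7! = 8·5,040 = 40,320, which does not equal 3,628,800.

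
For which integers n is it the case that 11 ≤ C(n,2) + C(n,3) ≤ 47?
5, 6

Explanation: C(4,2)+C(4,3)=10; C(5,2)+C(5,3)=20; C(6,2)+C(6,3)=35; C(7,2)+C(7,3)=56. So valid n = 5, 6.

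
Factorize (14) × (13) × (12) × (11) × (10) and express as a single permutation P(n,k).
P(14,5) = 14!/(9)!

Product of 5 consecutive descending integers starting at 14: P(14,5) = 14!/9! = 240,240.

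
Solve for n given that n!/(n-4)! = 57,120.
17

n!/(n-4)! = n×(n-1)×(n-2)×(n-3), a product of 4 consecutive integers ≈ (n−1.5)^4. 57,120^(1/4) + 1.5 ≈ 17.0; check n = 17: 17×16×15×14 = 57,120 ✓. So n = 17.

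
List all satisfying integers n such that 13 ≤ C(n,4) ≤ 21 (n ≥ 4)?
6

Solution: C(5,4)=5; C(6,4)=15; C(7,4)=35. So valid n = 6.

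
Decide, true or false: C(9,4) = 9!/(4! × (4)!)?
False

Solution: The correct denominator is 4!×5!, giving C(9,4) = 126; the stated RHS is 9!/(4!×4!) = 630 ≠ 126, so the statement does not hold.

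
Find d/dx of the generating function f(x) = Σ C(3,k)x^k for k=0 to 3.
Σ k·C(3,k)x^(k-1) for k=1 to 3

Solution: Term-by-term differentiation gives Σ k·C(3,k)x^{k-1} for k=1 to 3.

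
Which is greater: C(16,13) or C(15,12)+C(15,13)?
Equal

Explanation: By Pascal's identity: C(16,13) = C(15,12)+C(15,13) = 560. Equal.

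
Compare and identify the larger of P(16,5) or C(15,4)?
P(16,5)
P(16,5)=524,160, C(15,4)=1,365.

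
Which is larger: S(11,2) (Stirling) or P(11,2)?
S(11,2)

Reasoning: S(11,2) = 2·S(10,2) + S(10,1) = 2·511 + 1 = 1,023; P(11,2) = 110.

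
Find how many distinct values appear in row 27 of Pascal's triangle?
14

Solution: Row 27 has entries C(27,0)..C(27,27); by symmetry C(27,k)=C(27,27-k), giving 14 distinct values.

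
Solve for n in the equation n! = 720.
n! is strictly increasing. 4! = 24, 5! = 120, 6! = 720 ✓. So n = 6.

Answer: 6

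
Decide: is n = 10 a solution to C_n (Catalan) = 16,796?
Yes

Reasoning: C_10 = C(20,10)/(10+1) = 184,756/11 = 16,796, which equals 16,796.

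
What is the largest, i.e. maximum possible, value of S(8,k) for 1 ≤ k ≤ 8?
1,701

Working:
Row S(8,k) for k = 1..8 (via S(n,k) = k·S(n−1,k) + S(n−1,k−1)): 1, 127, 966, 1,701, 1,050, 266, 28, 1. The row is unimodal; maximum at k = 4: 1,701.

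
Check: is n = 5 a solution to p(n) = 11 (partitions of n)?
Pentagonal recurrence p(n) = p(n−1) + p(n−2) − p(n−5) − p(n−7) + …: p(5) = p(4) + p(3) − p(0) = 5 + 3 − 1 = 7, which does not equal 11.
Final answer: No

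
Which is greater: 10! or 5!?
10!=3,628,800, 5!=120. 10! > 5!.

Answer: 10!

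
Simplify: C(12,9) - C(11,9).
165
C(12,9) - C(11,9) = C(11,8) = 165.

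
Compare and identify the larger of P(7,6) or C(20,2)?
P(7,6)
P(7,6)=5,040, C(20,2)=190.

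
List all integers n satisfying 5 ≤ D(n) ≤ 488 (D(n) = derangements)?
4, 5, 6

Working:
Using D(n) = (n−1)[D(n−1) + D(n−2)] with D(1)=0, D(2)=1: D(3)=2; D(4)=9; D(5)=44; D(6)=265; D(7)=1,854. So valid n = 4, 5, 6.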